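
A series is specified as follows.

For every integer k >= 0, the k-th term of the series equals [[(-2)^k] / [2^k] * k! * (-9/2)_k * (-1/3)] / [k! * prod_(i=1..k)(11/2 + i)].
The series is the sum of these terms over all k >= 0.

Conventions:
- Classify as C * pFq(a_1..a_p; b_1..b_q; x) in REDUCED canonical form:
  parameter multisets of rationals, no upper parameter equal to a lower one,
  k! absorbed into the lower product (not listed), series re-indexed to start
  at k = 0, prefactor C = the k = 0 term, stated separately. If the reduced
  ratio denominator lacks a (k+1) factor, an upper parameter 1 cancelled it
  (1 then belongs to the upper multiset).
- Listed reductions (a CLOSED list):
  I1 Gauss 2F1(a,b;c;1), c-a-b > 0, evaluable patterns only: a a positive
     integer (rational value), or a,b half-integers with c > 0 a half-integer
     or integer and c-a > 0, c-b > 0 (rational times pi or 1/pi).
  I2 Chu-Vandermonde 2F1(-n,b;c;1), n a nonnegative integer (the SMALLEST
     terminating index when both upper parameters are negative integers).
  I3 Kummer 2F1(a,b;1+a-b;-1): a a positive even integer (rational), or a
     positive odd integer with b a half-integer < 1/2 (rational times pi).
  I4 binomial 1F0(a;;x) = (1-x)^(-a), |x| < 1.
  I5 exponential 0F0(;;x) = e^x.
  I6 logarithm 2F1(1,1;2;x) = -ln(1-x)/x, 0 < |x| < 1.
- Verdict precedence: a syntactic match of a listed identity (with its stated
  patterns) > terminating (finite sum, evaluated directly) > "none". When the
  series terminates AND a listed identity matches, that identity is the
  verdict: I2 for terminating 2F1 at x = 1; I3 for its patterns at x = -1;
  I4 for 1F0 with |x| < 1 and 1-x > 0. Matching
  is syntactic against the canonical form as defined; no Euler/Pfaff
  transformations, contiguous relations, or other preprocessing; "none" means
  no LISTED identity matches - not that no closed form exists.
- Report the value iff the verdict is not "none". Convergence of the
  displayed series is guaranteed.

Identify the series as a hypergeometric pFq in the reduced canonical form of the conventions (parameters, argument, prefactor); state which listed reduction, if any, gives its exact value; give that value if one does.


This is -1/3 * 2F1(-9/2, 1; 13/2; -1) in reduced canonical form. Verdict: this is Kummer's theorem (I3) (x = -1; c = 13/2 equals 1+a-b for upper {-9/2, 1}: listed pattern). Hence: (-231/1024) * pi.

The tell: with t_0 = -1/3, the two k-th powers (prefactor -1/3) combine into one argument.
Term ratio: r(k) = (-1) * (k-9/2) (k+1) / [(k+13/2) (k+1)] ; factor over Q: parameters, x = (-1), and C = -1/3.


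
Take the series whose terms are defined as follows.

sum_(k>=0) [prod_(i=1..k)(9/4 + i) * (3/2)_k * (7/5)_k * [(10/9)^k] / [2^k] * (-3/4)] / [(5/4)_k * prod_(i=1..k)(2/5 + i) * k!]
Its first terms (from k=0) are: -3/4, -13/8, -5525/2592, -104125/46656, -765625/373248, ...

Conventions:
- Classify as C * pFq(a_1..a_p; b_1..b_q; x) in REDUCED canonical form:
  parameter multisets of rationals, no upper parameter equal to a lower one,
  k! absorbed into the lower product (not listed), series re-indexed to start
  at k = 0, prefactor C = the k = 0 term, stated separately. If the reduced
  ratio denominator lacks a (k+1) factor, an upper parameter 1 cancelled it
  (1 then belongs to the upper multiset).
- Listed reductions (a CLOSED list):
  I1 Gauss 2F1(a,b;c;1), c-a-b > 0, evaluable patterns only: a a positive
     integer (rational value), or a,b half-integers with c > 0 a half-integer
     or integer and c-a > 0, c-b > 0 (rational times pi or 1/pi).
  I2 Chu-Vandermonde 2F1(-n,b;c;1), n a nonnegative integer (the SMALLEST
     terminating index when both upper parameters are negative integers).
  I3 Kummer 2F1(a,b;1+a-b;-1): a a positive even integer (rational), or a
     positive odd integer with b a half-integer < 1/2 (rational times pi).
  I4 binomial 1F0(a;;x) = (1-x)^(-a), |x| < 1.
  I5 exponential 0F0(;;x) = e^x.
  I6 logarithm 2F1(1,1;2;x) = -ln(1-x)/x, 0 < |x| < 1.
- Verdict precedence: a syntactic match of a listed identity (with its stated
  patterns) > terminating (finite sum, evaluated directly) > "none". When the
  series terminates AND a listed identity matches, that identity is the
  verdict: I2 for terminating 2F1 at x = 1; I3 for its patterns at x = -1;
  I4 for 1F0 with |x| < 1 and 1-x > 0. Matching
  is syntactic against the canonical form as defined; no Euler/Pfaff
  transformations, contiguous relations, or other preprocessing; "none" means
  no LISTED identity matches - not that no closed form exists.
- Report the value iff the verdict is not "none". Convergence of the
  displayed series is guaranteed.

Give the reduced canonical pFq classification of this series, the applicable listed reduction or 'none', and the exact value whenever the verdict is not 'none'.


x = 5/9 here; the reduced form reads 2F1, upper {3/2, 13/4}, lower {5/4}, C = -3/4. Verdict: none. A 2F1 with upper {3/2, 13/4} fits none of I1-I6 at x = 5/9; the sum runs forever.

Key observation: t_0 being -3/4, the lower running product (C = -3/4, x = 5/9) is a rising factorial.
Step ratio: r(k) = (5/9) * (k+3/2) (k+13/4) / [(k+5/4) (k+1)] - rational in k. x = (5/9); t_0 = -3/4; negate the roots.


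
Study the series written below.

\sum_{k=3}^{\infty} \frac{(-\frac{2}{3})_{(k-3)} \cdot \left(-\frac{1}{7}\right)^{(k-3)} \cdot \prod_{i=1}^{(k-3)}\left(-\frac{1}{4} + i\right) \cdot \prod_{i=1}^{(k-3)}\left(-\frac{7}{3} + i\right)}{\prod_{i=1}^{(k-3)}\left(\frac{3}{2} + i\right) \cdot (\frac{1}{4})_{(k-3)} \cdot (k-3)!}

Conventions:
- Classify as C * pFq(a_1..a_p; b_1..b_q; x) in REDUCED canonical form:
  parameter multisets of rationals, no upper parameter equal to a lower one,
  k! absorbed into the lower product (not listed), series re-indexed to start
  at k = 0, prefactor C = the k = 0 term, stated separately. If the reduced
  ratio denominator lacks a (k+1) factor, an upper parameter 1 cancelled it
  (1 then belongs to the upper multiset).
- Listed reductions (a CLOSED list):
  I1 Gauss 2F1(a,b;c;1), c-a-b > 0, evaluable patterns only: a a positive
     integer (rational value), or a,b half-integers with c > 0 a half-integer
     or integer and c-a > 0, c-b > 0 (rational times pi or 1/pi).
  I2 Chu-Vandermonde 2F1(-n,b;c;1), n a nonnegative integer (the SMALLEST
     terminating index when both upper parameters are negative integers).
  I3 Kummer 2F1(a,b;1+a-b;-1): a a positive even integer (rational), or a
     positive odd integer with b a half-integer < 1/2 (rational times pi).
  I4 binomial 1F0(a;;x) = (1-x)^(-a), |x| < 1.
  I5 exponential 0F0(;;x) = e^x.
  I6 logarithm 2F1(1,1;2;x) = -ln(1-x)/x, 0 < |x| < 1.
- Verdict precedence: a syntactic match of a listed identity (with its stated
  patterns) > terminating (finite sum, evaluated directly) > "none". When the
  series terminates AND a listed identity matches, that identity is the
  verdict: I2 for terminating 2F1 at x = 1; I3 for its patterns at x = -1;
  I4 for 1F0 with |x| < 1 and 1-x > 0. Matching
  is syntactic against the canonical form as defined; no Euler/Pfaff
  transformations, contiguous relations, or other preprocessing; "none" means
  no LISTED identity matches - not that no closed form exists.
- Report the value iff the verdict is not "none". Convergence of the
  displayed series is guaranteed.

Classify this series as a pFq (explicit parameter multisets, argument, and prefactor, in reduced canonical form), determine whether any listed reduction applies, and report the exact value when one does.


At argument -\frac{1}{7}: a 3F2 with upper {-\frac{4}{3}, -\frac{2}{3}, \frac{3}{4}}, lower {\frac{1}{4}, \frac{5}{2}}, scaled by C = 1. Verdict: none. A 3F2 with upper {-\frac{4}{3}, -\frac{2}{3}, \frac{3}{4}} fits none of I1-I6 at x = -\frac{1}{7}; the sum runs forever.

First insight: x = -\frac{1}{7} and the running product (C = 1) telescopes to a rising factorial.
Consecutive-term ratio: r(k) = -\frac{1}{7} * (k-\frac{4}{3}) (k-\frac{2}{3}) (k+\frac{3}{4}) / [(k+\frac{1}{4}) (k+\frac{5}{2}) (k+1)] ; factor over Q: parameters, x = -\frac{1}{7}, and C = 1.


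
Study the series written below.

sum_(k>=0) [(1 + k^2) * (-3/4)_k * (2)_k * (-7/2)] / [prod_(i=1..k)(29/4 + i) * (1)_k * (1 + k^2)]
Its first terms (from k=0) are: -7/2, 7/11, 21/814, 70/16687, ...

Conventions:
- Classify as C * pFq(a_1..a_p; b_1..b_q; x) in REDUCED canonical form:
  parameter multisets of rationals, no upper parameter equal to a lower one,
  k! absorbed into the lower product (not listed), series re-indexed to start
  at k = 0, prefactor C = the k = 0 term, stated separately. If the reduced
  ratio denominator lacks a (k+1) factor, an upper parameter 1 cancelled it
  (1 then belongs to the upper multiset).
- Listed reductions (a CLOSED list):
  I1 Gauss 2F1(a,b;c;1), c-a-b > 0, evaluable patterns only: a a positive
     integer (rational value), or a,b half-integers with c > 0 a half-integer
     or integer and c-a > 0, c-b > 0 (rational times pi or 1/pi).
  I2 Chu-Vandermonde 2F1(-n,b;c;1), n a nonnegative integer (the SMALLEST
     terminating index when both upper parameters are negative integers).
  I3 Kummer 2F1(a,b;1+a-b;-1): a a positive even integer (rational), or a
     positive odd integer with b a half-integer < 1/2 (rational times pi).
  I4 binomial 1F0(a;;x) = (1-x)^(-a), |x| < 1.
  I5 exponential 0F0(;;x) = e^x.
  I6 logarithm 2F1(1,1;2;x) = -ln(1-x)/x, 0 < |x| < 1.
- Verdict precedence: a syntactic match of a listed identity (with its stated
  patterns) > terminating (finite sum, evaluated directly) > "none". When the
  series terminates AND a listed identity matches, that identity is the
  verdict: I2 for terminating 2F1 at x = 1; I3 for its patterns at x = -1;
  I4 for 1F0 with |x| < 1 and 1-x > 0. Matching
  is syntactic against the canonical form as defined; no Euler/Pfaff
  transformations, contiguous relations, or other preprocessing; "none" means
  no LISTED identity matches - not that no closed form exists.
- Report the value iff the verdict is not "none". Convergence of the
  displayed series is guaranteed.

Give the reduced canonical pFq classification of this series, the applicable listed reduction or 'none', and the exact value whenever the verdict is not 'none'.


With C = -7/2: the canonical form is 2F1(-3/4, 2; 33/4; 1). Verdict: Gauss's theorem (I1) matches (x = 1: the Gamma ratio telescopes since c-a-b = 7 > 0 and a = 2 in Z>0). Hence: -725/256.

First insight: t_0 = -7/2 here, and the lower running product (C = -7/2) is a rising factorial.
Ratio: r(k) = 1 * (k-3/4) (k+2) / [(k+33/4) (k+1)] - rational; roots negated = parameters, x = 1, C = -7/2.


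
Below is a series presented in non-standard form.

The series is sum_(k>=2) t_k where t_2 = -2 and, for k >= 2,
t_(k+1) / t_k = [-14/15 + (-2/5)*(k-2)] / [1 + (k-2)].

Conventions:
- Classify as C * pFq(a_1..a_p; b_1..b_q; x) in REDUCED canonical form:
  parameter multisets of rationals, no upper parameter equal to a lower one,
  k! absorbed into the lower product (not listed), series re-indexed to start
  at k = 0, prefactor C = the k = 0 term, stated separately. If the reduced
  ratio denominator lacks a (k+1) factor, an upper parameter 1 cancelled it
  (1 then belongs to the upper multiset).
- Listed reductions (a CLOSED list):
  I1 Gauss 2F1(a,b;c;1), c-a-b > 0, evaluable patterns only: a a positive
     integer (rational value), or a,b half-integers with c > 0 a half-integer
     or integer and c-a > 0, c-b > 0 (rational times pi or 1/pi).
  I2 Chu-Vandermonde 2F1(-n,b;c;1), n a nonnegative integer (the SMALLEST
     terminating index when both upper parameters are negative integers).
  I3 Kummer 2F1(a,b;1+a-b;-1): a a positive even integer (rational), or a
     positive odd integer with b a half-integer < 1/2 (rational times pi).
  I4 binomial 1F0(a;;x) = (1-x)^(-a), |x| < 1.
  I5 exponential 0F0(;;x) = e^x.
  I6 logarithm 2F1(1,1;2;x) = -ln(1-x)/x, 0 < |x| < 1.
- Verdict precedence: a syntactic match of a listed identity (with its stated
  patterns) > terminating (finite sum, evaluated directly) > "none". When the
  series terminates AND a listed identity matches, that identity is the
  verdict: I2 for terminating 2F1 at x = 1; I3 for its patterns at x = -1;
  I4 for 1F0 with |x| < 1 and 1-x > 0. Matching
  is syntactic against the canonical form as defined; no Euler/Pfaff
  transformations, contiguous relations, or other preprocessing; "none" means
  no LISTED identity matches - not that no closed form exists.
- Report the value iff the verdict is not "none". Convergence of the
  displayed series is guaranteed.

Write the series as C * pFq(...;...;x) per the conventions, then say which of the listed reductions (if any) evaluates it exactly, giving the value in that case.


With C = -2: the canonical form is 1F0(7/3; -; -2/5). Verdict at x = -2/5: the binomial series (I4) matches (the 1F0 binomial series: exponent -7/3, x = -2/5). Sum: (-2) * (7/5)^(-7/3).

First insight: with t_0 = -2, the expanded ratio factors over Q; prefactor -2, roots give parameters.
Consecutive-term ratio: r(k) = (-2/5) * (k+7/3) / [(k+1)] - rational in k. x = (-2/5); t_0 = -2; negate the roots.


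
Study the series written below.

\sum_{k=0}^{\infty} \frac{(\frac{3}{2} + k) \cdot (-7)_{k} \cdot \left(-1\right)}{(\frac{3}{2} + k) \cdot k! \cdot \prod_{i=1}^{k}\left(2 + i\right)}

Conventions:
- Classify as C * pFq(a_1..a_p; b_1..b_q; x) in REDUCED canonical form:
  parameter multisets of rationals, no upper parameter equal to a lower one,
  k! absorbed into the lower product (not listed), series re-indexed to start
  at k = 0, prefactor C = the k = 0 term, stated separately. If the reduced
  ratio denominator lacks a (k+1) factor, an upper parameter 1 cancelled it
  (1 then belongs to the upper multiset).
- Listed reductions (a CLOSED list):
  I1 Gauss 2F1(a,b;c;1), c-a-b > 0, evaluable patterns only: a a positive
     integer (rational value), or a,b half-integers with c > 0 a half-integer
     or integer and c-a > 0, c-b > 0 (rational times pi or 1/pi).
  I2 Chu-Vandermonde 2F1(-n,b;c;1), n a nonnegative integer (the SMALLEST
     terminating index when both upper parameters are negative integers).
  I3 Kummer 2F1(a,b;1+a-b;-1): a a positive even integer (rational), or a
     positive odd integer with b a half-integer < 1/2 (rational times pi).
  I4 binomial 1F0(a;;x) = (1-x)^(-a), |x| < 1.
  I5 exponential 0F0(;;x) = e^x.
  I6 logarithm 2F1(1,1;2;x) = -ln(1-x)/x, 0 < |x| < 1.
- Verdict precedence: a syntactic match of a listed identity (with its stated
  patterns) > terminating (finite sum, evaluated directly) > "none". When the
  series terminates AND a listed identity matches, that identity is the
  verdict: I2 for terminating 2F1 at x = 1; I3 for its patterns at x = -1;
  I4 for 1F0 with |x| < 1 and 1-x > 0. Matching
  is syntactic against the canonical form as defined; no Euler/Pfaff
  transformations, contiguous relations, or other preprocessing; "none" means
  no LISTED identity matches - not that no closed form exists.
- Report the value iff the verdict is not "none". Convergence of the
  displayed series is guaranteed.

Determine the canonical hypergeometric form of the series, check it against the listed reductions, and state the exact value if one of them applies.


At argument 1: a 1F1 with upper {-7}, lower {3}, scaled by C = -1. Verdict: terminating. With -7 upstairs the series is a 8-term polynomial sum; evaluated term by term. Sum: \frac{1405}{18144}.

Key observation: x = 1 and the lower running product (C = -1, x = 1) is a rising factorial.
Step ratio: r(k) = 1 * (k-7) / [(k+3) (k+1)] - rational in k. x = 1; t_0 = -1; negate the roots.


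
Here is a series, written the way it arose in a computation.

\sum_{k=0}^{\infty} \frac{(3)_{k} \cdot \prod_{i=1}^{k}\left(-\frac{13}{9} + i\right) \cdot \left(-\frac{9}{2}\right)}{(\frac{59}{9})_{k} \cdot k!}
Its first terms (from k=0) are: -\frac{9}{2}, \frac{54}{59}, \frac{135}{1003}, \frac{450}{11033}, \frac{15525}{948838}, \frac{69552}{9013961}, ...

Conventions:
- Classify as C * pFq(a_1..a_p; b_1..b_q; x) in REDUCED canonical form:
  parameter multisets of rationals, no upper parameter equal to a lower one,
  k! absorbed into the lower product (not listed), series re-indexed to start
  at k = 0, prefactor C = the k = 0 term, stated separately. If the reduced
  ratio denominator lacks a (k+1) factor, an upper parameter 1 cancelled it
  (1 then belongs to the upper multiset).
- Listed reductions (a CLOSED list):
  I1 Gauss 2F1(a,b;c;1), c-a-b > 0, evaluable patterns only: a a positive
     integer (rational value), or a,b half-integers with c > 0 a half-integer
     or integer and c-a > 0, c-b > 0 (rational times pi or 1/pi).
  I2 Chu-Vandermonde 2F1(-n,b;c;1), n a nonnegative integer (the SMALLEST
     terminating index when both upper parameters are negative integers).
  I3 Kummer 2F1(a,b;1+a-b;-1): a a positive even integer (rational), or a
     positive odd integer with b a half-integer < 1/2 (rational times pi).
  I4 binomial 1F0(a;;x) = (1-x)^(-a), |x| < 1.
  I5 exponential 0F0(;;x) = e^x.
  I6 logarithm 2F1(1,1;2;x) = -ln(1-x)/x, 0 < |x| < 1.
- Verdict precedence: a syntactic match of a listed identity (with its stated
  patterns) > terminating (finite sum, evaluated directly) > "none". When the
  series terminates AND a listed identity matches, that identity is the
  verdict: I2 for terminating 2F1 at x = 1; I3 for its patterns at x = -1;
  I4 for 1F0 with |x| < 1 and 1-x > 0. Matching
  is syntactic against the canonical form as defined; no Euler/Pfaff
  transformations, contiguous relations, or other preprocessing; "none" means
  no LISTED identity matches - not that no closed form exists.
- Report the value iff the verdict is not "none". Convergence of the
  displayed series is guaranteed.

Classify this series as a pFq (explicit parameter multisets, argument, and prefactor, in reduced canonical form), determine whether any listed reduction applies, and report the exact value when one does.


With C = -\frac{9}{2}: the canonical form is 2F1(-\frac{4}{9}, 3; \frac{59}{9}; 1). Verdict: Gauss (I1, integer-parameter pattern) matches (x = 1: the Gamma ratio telescopes since c-a-b = 4 > 0 and a = 3 in Z>0). Its exact value is -\frac{820}{243}.

Structural cue: t_0 = -\frac{9}{2} here, and the running product (prefactor -9/2) telescopes to a rising factorial.
Consecutive-term ratio: r(k) = 1 * (k-\frac{4}{9}) (k+3) / [(k+\frac{59}{9}) (k+1)] - rational in k, leading ratio 1; with t_0 = -\frac{9}{2}, classification follows.


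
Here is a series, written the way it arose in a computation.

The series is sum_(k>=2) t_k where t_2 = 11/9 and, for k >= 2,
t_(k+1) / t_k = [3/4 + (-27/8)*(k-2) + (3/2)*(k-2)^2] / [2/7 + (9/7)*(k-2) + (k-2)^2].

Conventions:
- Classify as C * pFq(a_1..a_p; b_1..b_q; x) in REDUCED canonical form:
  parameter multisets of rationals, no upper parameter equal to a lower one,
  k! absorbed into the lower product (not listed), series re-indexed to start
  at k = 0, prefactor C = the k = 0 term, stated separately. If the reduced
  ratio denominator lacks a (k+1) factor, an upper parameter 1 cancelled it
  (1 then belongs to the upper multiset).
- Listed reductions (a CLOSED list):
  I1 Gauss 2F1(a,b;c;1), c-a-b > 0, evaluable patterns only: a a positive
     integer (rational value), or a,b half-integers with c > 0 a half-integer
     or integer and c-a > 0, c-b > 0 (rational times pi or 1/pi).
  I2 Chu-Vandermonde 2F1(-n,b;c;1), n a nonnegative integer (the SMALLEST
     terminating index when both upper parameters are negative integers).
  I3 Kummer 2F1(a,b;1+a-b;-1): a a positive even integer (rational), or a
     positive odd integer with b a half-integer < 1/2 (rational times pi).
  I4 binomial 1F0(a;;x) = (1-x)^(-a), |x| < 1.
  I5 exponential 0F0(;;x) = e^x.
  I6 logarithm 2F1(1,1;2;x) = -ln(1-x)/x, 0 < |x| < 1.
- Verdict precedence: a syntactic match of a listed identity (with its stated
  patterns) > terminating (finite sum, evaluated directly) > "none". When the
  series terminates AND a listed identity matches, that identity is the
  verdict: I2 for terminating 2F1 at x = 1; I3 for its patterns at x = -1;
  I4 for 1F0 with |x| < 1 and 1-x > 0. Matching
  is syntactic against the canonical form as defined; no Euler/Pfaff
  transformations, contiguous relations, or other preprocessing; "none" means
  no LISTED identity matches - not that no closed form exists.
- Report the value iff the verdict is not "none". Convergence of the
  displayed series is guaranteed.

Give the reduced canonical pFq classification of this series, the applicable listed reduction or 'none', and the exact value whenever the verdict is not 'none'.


At argument 3/2: a 2F1 with upper {-2, -1/4}, lower {2/7}, scaled by C = 11/9. Verdict: terminating. With -2 upstairs the series is a 3-term polynomial sum; evaluated term by term. Its exact value is 3487/1152.

Key step: from the first term 11/9: factor the ratio over Q (C = 11/9, x = 3/2): negated roots = parameters.
Step ratio: r(k) = (3/2) * (k-2) (k-1/4) / [(k+2/7) (k+1)] - rational; roots negated = parameters, x = (3/2), C = 11/9.


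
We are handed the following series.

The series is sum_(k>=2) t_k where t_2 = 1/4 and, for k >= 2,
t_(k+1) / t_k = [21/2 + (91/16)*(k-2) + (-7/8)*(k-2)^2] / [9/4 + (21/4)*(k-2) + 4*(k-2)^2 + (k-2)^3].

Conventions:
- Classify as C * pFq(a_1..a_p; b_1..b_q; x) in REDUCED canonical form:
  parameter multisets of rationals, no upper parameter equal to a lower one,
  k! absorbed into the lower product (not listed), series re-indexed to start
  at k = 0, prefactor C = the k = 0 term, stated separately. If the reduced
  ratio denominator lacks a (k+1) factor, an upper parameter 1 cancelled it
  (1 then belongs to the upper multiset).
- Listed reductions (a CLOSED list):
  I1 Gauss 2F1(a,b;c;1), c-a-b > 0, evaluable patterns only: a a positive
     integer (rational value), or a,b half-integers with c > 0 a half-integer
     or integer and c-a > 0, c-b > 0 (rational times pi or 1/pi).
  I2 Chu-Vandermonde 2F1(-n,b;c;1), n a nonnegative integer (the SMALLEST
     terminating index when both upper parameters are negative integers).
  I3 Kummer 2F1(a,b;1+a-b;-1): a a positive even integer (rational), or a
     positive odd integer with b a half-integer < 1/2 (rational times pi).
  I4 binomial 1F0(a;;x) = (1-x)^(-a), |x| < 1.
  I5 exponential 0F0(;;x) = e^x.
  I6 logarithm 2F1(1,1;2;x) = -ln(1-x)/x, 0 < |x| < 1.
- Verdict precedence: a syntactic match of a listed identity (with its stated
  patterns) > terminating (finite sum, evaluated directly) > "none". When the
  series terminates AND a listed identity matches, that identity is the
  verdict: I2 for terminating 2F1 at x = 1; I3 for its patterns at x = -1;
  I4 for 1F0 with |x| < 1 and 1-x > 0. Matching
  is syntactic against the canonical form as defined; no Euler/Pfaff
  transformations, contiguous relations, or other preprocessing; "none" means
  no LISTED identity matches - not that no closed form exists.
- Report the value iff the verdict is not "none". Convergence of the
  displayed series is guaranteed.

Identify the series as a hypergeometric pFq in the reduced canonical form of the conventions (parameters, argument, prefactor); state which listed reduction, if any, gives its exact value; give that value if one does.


x = -7/8 here; the reduced form reads 1F1, upper {-8}, lower {3/2}, C = 1/4. Verdict: terminating. (-8)_k vanishes past k = 8, leaving a 9-term sum, computed directly. Value: 4849277359319/1290475929600.

The tell: x = (-7/8) and the ratio is unreduced: k + 3/2 divides both sides (C = 1/4).
Ratio: r(k) = (-7/8) * (k-8) / [(k+3/2) (k+1)] ; factor over Q: parameters, x = (-7/8), and C = 1/4.


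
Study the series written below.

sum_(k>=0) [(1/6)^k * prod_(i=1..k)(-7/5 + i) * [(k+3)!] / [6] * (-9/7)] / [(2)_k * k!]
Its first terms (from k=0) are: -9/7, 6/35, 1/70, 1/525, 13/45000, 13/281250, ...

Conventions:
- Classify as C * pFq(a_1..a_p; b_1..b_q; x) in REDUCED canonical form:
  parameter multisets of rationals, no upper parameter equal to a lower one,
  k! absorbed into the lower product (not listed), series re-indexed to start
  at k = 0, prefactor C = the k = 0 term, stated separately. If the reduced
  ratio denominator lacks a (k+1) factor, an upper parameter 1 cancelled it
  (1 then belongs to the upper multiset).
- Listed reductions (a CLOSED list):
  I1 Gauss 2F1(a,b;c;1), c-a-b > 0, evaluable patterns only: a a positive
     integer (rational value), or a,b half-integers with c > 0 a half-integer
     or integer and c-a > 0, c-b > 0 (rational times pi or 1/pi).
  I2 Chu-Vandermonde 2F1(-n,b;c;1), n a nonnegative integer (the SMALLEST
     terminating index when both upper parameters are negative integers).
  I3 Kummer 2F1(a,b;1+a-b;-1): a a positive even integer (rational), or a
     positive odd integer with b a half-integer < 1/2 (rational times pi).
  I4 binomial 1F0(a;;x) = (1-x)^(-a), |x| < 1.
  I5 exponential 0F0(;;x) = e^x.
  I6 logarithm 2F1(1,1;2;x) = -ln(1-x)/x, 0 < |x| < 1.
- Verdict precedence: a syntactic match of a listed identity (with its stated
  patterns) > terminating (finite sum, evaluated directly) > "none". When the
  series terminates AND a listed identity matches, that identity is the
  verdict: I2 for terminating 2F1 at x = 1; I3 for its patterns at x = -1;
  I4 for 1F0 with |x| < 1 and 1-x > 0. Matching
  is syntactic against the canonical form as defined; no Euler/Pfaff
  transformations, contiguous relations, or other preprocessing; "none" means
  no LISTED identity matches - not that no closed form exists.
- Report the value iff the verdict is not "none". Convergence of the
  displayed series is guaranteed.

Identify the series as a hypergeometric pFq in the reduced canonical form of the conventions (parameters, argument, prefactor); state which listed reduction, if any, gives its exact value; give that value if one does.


At argument 1/6: a 2F1 with upper {-2/5, 4}, lower {2}, scaled by C = -9/7. Verdict: none. Every listed pattern misses the 2F1 form at 1/6, upper {-2/5, 4}.

First insight: x = (1/6) and the factorial ratio (C = -9/7) (k+a-1)!/(a-1)! is a rising factorial (a)_k.
Consecutive-term ratio: r(k) = (1/6) * (k-2/5) (k+4) / [(k+2) (k+1)] - rational in k, leading ratio (1/6); with t_0 = -9/7, classification follows.


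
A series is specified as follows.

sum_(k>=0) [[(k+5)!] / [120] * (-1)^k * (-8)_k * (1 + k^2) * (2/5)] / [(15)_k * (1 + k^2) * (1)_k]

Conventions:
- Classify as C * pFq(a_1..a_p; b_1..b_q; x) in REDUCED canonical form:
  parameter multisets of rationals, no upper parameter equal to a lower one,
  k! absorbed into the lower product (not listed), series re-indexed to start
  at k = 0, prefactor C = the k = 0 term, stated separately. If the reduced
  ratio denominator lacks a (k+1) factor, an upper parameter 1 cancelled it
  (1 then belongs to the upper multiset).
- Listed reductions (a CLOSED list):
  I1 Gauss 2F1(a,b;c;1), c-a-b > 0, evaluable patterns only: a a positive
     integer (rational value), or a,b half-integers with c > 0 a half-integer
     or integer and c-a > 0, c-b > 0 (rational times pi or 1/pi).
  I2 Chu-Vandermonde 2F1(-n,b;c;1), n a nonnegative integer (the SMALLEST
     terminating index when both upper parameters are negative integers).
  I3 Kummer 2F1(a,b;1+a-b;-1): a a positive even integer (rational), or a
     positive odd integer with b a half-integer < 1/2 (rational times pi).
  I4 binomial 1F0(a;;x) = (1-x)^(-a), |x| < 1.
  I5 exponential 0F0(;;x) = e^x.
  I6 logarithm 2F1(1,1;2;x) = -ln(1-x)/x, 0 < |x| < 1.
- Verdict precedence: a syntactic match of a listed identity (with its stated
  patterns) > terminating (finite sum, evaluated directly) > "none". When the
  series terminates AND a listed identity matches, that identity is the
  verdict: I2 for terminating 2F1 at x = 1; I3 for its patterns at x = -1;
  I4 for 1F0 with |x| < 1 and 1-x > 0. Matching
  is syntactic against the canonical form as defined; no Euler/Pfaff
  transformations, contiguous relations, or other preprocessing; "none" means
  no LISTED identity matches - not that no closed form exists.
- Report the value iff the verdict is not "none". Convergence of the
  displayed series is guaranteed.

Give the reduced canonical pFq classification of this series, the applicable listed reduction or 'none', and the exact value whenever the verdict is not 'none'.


With C = 2/5: the canonical form is 2F1(-8, 6; 15; -1). Verdict: Kummer's theorem (I3) matches (x = -1; c = 15 equals 1+a-b for upper {-8, 6}: listed pattern). Exact value: 182/25.

Key observation: t_0 = 2/5 here, and striking the common factor k^2 + 1 reduces the term (C = 2/5).
Consecutive-term ratio: r(k) = (-1) * (k-8) (k+6) / [(k+15) (k+1)] - rational in k, leading ratio (-1); with t_0 = 2/5, classification follows.


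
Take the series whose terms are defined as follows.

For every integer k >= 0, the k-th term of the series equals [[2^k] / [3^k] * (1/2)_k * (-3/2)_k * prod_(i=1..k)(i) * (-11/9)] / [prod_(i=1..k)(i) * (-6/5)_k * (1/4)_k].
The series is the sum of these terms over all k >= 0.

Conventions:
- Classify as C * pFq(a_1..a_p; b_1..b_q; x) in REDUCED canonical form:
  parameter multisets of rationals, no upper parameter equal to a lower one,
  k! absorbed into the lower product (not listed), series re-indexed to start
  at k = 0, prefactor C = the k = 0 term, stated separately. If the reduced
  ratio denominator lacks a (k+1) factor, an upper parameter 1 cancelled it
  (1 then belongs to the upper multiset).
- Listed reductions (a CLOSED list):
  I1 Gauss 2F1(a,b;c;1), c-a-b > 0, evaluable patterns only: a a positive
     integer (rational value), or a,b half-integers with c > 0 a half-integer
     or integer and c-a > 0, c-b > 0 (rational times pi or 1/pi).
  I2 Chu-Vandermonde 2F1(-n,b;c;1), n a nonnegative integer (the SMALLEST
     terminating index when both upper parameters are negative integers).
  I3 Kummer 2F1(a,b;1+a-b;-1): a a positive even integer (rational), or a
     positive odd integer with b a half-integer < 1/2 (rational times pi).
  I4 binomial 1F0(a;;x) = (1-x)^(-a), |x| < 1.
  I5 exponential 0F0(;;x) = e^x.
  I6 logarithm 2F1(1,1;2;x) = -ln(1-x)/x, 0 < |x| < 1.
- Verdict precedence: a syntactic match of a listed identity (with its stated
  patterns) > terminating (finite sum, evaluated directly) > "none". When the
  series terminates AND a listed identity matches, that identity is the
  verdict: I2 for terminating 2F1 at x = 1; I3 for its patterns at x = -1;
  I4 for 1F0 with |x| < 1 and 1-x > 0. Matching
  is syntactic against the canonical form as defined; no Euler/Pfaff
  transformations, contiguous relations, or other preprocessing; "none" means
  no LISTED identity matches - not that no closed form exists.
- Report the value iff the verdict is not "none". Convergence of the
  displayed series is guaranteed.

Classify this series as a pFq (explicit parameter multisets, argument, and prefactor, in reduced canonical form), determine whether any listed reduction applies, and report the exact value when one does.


The series (x = 2/3) is 3F2: upper {-3/2, 1/2, 1}, lower {-6/5, 1/4}, prefactor -11/9. Verdict: none. Every listed pattern misses the 3F2 form at 2/3, upper {-3/2, 1/2, 1}.

The tell: t_0 being -11/9, the product of the first k integers (C = -11/9, x = 2/3) is k!.
Term ratio: r(k) = (2/3) * (k-3/2) (k+1/2) (k+1) / [(k-6/5) (k+1/4) (k+1)] - rational; roots negated = parameters, x = (2/3), C = -11/9.


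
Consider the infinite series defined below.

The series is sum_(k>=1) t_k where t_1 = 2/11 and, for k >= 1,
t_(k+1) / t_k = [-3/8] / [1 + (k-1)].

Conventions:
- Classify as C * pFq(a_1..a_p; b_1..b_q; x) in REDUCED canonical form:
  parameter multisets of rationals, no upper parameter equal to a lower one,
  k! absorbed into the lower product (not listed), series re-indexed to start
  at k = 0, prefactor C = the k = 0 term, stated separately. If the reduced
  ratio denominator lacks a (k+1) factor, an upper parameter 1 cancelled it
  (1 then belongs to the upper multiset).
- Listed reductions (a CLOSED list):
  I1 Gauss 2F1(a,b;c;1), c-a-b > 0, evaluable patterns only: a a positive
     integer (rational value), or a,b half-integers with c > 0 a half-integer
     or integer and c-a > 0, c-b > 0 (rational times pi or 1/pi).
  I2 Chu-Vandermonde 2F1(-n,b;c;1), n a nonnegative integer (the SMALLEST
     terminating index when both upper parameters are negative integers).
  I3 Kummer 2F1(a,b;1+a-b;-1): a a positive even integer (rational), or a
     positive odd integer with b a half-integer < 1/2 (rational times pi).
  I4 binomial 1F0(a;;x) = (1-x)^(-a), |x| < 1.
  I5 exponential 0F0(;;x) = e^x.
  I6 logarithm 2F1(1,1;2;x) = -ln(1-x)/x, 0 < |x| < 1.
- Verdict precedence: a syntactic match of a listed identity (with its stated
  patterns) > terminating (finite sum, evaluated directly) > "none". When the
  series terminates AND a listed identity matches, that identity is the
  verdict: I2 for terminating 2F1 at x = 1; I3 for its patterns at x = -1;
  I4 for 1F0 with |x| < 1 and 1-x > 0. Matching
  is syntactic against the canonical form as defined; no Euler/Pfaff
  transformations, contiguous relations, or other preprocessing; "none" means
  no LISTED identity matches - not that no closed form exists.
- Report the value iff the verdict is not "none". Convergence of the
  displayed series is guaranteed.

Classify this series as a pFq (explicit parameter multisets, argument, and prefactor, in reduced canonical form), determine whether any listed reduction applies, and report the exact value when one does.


First insight: x = (-3/8) and roots of the ratio polynomials (C = 2/11) are the negated parameters.
Ratio: r(k) = (-3/8) * 1 / [(k+1)] - rational in k. x = (-3/8); t_0 = 2/11; negate the roots.

Classification (C = 2/11): 0F0 with upper {-}, lower {-}, argument x = -3/8. Verdict at x = -3/8: the I5 exponential reduction matches (the 0F0 exponential series at x = -3/8). Hence: (2/11) * e^(-3/8).


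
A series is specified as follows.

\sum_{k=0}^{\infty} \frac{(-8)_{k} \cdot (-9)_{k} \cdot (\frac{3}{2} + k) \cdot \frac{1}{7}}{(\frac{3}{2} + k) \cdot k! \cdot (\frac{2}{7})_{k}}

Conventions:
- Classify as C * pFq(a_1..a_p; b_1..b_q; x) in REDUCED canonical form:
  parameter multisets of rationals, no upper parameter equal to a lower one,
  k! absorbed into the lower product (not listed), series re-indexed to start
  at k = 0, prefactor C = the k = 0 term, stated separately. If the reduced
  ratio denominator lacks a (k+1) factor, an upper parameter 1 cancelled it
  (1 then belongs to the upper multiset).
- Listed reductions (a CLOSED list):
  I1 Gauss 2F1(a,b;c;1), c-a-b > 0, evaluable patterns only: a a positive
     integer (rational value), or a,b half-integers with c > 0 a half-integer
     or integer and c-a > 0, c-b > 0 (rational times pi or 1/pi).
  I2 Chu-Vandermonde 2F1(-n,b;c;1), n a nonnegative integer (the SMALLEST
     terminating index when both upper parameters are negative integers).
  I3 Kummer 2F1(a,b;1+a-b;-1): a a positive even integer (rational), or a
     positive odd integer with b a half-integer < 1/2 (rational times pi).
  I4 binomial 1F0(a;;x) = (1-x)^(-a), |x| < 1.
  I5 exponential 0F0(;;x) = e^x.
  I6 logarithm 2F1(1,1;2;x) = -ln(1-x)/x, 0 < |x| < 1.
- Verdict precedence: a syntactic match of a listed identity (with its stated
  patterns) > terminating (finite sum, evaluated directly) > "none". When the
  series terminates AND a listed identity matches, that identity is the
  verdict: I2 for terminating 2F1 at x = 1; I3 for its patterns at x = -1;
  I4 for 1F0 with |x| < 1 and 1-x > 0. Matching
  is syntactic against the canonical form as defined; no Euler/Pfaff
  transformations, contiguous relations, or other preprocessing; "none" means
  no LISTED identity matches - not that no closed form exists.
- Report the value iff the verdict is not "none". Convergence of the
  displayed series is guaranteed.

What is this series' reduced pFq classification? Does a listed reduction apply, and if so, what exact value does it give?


Prefactor \frac{1}{7}, argument 1: 2F1 with upper {-9, -8} over lower {\frac{2}{7}}. Verdict: the Chu-Vandermonde identity I2 fires (terminating 2F1 at x = 1 with n = 8, b = -9, c = \frac{2}{7}). Its exact value is \frac{69578967575}{2227918}.

Structural cue: t_0 being \frac{1}{7}, striking the common factor k + 3/2 reduces the term (C = 1/7).
Step ratio: r(k) = 1 * (k-9) (k-8) / [(k+\frac{2}{7}) (k+1)] - rational in k. x = 1; t_0 = \frac{1}{7}; negate the roots.


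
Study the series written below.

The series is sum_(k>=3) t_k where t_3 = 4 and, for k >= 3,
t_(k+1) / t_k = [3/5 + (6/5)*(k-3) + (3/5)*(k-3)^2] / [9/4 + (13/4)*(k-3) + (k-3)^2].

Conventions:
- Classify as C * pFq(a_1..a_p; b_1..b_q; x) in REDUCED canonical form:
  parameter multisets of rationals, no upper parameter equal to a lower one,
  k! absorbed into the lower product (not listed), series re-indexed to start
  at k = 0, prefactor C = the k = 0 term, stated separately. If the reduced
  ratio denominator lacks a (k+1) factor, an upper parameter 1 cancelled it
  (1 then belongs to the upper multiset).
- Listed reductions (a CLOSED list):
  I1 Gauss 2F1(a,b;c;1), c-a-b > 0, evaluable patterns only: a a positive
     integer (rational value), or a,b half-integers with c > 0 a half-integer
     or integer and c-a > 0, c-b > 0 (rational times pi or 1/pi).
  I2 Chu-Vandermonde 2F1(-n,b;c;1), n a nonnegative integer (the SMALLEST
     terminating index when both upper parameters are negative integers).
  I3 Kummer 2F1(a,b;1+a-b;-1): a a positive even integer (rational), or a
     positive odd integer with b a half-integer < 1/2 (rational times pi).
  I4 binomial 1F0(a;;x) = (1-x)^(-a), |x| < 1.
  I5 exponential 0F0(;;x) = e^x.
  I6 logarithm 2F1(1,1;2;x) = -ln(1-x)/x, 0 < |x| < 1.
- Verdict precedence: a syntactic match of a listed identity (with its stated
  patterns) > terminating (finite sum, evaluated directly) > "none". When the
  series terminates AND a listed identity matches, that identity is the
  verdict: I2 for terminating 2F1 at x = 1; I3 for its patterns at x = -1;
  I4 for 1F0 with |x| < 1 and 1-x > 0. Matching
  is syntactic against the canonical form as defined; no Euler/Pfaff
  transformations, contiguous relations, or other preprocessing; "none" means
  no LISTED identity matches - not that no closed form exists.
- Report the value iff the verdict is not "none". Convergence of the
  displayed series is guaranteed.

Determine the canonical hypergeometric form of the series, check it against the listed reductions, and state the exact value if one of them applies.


Structural cue: t_0 being 4, the expanded ratio factors over Q; C = 4, roots give parameters.
Term ratio: r(k) = (3/5) * (k+1) (k+1) / [(k+9/4) (k+1)] - rational in k, leading ratio (3/5); with t_0 = 4, classification follows.

Canonical form: C = 4 times 2F1 with upper {1, 1}, lower {9/4}, x = 3/5. Verdict: none. Every listed pattern misses the 2F1 form at 3/5, upper {1, 1}.


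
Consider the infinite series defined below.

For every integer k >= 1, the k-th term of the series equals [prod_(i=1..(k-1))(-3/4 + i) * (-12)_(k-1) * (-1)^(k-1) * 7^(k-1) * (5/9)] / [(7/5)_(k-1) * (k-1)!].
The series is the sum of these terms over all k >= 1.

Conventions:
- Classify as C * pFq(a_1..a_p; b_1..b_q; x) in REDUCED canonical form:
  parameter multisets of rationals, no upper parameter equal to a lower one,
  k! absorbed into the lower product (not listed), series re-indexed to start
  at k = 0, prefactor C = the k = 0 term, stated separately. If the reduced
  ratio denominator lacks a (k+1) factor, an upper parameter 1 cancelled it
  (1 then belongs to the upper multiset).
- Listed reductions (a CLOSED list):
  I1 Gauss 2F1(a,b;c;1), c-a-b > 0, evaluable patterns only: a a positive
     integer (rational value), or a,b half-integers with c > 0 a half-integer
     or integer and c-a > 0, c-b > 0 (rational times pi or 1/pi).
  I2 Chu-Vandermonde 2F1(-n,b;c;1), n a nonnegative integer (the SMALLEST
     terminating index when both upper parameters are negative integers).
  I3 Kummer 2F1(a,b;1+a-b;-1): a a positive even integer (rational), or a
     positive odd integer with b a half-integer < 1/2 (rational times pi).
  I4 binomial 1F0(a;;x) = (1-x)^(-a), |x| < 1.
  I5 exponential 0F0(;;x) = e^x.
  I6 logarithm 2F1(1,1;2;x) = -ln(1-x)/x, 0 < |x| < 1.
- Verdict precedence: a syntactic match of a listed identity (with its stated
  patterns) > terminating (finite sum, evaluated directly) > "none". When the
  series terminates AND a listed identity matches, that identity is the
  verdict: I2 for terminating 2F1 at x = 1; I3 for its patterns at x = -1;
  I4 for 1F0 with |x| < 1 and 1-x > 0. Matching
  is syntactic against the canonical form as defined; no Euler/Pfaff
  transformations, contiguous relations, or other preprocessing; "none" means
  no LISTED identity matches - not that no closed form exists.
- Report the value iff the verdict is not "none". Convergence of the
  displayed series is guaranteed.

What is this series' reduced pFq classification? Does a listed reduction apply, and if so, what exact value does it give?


The series (x = -7) is 2F1: upper {-12, 1/4}, lower {7/5}, prefactor 5/9. Verdict: terminating. With -12 upstairs the series is a 13-term polynomial sum; evaluated term by term. Sum: 6604730089104496823357577035/10769267174846496768.

The tell: t_0 being 5/9, the (-1)^k factor (C = 5/9, x = -7) folds into the argument's sign.
Consecutive-term ratio: r(k) = (-7) * (k-12) (k+1/4) / [(k+7/5) (k+1)] - rational in k. x = (-7); t_0 = 5/9; negate the roots.
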